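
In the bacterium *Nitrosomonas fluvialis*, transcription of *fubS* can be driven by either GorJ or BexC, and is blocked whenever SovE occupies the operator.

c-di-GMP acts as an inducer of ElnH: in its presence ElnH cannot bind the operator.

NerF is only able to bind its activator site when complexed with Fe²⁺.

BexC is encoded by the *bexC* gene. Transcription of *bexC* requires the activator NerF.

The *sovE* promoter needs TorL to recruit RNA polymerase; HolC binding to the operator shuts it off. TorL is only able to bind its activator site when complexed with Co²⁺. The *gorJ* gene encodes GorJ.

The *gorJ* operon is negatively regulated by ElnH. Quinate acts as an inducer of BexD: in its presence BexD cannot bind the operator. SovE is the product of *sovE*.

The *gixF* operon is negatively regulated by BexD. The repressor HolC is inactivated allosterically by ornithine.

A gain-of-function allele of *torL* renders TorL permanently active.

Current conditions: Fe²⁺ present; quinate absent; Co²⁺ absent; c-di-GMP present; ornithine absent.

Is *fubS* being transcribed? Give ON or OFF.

ON

c-di-GMP is present, so ElnH is inactive.
With no repressor bound, *gorJ* is transcribed.
So GorJ is produced and active.
Ornithine is absent, so HolC is active.
TorL is constitutively active in this strain.
With repressor HolC bound, *sovE* is not transcribed.
So SovE is not produced.
Fe²⁺ is present, so NerF is active.
No repressor is bound and NerF is active, so *bexC* is transcribed.
So BexC is produced and active.
Activator GorJ is present, so *fubS* is transcribed.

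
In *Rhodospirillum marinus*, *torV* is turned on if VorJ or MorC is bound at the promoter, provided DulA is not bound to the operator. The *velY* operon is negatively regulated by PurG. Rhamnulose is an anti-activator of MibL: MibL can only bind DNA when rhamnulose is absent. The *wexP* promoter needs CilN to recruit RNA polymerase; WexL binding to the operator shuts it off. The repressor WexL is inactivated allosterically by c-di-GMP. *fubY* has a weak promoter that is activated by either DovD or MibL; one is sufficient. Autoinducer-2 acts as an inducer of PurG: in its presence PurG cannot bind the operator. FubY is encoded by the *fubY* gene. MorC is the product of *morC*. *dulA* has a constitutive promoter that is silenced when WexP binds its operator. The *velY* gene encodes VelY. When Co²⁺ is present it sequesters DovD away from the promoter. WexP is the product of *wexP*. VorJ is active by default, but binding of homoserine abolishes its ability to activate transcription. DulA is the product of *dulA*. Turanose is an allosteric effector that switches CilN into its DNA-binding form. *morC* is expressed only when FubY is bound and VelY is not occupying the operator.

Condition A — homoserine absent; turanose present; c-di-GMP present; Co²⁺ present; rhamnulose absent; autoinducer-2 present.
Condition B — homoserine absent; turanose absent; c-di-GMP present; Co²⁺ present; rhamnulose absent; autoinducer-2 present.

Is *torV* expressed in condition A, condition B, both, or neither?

Condition A:
Homoserine is absent, so VorJ is active.
Turanose is present, so CilN is active.
c-di-GMP is present, so WexL is inactive.
No repressor is bound and CilN is active, so *wexP* is transcribed.
So WexP is produced and active.
With repressor WexP bound, *dulA* is not transcribed.
So DulA is not produced.
Co²⁺ is present, so DovD is inactive.
Rhamnulose is absent, so MibL is active.
Activator MibL is present, so *fubY* is transcribed.
So FubY is produced and active.
Autoinducer-2 is present, so PurG is inactive.
With no repressor bound, *velY* is transcribed.
So VelY is produced and active.
With repressor VelY bound, *morC* is not transcribed.
So MorC is not produced.
Activator VorJ is present, so *torV* is transcribed.
→ *torV* is ON in A.
Condition B:
Homoserine is absent, so VorJ is active.
Turanose is absent, so CilN is inactive.
c-di-GMP is present, so WexL is inactive.
Required activator CilN is absent, so *wexP* is not transcribed.
So WexP is not produced.
With no repressor bound, *dulA* is transcribed.
So DulA is produced and active.
Co²⁺ is present, so DovD is inactive.
Rhamnulose is absent, so MibL is active.
Activator MibL is present, so *fubY* is transcribed.
So FubY is produced and active.
Autoinducer-2 is present, so PurG is inactive.
With no repressor bound, *velY* is transcribed.
So VelY is produced and active.
With repressor VelY bound, *morC* is not transcribed.
So MorC is not produced.
With repressor DulA bound, *torV* is not transcribed.
→ *torV* is OFF in B.

A only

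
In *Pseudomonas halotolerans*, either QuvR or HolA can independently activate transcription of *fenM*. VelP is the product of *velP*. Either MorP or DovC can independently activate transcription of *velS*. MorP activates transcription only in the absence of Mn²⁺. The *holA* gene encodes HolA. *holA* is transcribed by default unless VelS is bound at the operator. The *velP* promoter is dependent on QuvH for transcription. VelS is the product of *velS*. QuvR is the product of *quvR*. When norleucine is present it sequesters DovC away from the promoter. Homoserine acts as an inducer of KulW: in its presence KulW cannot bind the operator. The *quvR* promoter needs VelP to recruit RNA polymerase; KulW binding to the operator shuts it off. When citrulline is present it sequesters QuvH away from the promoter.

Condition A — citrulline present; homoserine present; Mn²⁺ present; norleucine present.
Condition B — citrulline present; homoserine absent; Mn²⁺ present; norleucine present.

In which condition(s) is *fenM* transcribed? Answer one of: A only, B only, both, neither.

both

Condition A:
Citrulline is present, so QuvH is inactive.
Required activator QuvH is absent, so *velP* is not transcribed.
So VelP is not produced.
Homoserine is present, so KulW is inactive.
Required activator VelP is absent, so *quvR* is not transcribed.
So QuvR is not produced.
Mn²⁺ is present, so MorP is inactive.
Norleucine is present, so DovC is inactive.
No activator is available at the *velS* promoter, so *velS* is not transcribed.
So VelS is not produced.
With no repressor bound, *holA* is transcribed.
So HolA is produced and active.
Activator HolA is present, so *fenM* is transcribed.
→ *fenM* is ON in A.
Condition B:
Citrulline is present, so QuvH is inactive.
Required activator QuvH is absent, so *velP* is not transcribed.
So VelP is not produced.
Homoserine is absent, so KulW is active.
With repressor KulW bound, *quvR* is not transcribed.
So QuvR is not produced.
Mn²⁺ is present, so MorP is inactive.
Norleucine is present, so DovC is inactive.
No activator is available at the *velS* promoter, so *velS* is not transcribed.
So VelS is not produced.
With no repressor bound, *holA* is transcribed.
So HolA is produced and active.
Activator HolA is present, so *fenM* is transcribed.
→ *fenM* is ON in B.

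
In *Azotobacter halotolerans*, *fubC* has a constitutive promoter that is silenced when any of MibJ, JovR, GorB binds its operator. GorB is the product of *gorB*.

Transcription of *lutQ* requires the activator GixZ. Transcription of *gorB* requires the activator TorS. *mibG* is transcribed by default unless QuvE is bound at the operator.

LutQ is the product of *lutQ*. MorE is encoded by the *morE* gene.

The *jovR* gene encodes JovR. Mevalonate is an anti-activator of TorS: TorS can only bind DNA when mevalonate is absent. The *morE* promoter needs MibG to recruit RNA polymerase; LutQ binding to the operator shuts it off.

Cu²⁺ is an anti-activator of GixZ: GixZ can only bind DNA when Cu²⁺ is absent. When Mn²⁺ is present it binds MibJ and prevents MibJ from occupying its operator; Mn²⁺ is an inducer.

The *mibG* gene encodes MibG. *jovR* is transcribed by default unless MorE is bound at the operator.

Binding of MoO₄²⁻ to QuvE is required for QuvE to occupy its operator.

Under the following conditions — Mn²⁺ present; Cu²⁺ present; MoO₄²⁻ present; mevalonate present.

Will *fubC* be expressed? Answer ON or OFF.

Mn²⁺ is present, so MibJ is inactive.
Cu²⁺ is present, so GixZ is inactive.
Required activator GixZ is absent, so *lutQ* is not transcribed.
So LutQ is not produced.
MoO₄²⁻ is present, so QuvE is active.
With repressor QuvE bound, *mibG* is not transcribed.
So MibG is not produced.
Required activator MibG is absent, so *morE* is not transcribed.
So MorE is not produced.
With no repressor bound, *jovR* is transcribed.
So JovR is produced and active.
Mevalonate is present, so TorS is inactive.
Required activator TorS is absent, so *gorB* is not transcribed.
So GorB is not produced.
With repressor JovR bound, *fubC* is not transcribed.

OFF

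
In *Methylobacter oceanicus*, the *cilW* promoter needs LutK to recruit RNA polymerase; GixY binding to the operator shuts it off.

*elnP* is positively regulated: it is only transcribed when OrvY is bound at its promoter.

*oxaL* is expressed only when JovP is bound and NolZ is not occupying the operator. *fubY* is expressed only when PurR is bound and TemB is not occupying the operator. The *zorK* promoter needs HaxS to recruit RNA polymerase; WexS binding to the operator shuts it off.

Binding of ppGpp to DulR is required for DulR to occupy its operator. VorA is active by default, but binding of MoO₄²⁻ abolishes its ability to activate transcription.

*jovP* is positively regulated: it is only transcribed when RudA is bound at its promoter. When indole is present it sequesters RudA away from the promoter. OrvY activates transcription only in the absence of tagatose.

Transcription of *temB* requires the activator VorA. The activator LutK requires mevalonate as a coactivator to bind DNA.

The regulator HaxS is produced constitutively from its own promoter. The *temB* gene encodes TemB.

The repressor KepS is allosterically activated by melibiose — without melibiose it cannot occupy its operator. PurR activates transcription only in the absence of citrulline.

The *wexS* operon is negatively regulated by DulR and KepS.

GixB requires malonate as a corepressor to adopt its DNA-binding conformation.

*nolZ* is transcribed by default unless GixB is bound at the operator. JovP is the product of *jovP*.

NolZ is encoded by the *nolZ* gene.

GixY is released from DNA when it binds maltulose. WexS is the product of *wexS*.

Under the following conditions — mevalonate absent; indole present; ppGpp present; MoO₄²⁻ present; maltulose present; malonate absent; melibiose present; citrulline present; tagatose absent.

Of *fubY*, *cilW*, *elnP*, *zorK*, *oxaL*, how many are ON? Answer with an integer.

2

Citrulline is present, so PurR is inactive.
MoO₄²⁻ is present, so VorA is inactive.
Required activator VorA is absent, so *temB* is not transcribed.
So TemB is not produced.
Required activator PurR is absent, so *fubY* is not transcribed.
→ *fubY* is OFF.
Maltulose is present, so GixY is inactive.
Mevalonate is absent, so LutK is inactive.
Required activator LutK is absent, so *cilW* is not transcribed.
→ *cilW* is OFF.
Tagatose is absent, so OrvY is active.
No repressor is bound and OrvY is active, so *elnP* is transcribed.
→ *elnP* is ON.
ppGpp is present, so DulR is active.
Melibiose is present, so KepS is active.
With repressor DulR bound, *wexS* is not transcribed.
So WexS is not produced.
HaxS is produced constitutively and is active.
No repressor is bound and HaxS is active, so *zorK* is transcribed.
→ *zorK* is ON.
Malonate is absent, so GixB is inactive.
With no repressor bound, *nolZ* is transcribed.
So NolZ is produced and active.
Indole is present, so RudA is inactive.
Required activator RudA is absent, so *jovP* is not transcribed.
So JovP is not produced.
With repressor NolZ bound, *oxaL* is not transcribed.
→ *oxaL* is OFF.
2 of the 5 genes are transcribed.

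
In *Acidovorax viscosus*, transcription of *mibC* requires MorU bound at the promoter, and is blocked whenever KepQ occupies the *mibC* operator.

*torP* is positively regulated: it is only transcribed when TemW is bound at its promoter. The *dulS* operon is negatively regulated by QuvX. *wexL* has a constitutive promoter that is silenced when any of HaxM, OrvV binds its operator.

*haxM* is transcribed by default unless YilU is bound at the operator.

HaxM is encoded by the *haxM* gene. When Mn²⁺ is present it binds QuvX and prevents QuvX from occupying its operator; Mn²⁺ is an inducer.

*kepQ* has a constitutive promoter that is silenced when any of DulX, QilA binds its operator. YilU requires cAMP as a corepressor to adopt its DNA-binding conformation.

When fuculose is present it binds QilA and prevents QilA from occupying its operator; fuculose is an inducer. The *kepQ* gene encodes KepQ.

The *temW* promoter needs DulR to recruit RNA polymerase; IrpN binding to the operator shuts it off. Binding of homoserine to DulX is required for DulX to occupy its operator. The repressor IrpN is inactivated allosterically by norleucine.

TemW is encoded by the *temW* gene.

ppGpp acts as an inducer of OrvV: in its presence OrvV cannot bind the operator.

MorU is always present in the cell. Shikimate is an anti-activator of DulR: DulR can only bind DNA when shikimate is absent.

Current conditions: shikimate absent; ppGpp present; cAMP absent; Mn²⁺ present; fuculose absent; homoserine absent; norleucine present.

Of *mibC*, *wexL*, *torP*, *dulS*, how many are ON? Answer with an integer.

3

Homoserine is absent, so DulX is inactive.
Fuculose is absent, so QilA is active.
With repressor QilA bound, *kepQ* is not transcribed.
So KepQ is not produced.
MorU is produced constitutively and is active.
No repressor is bound and MorU is active, so *mibC* is transcribed.
→ *mibC* is ON.
cAMP is absent, so YilU is inactive.
With no repressor bound, *haxM* is transcribed.
So HaxM is produced and active.
ppGpp is present, so OrvV is inactive.
With repressor HaxM bound, *wexL* is not transcribed.
→ *wexL* is OFF.
Shikimate is absent, so DulR is active.
Norleucine is present, so IrpN is inactive.
No repressor is bound and DulR is active, so *temW* is transcribed.
So TemW is produced and active.
No repressor is bound and TemW is active, so *torP* is transcribed.
→ *torP* is ON.
Mn²⁺ is present, so QuvX is inactive.
With no repressor bound, *dulS* is transcribed.
→ *dulS* is ON.
3 of the 4 genes are transcribed.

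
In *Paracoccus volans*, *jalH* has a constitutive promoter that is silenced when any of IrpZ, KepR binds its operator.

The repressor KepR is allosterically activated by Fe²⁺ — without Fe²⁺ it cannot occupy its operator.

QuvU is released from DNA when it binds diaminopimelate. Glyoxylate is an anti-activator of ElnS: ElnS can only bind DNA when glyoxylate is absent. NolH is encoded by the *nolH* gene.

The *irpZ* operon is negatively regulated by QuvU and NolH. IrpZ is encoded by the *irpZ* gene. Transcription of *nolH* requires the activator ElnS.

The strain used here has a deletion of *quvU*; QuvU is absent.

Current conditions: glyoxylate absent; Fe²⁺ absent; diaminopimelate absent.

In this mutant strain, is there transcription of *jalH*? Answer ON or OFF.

ON

QuvU is non-functional in this strain, so it has no effect.
Glyoxylate is absent, so ElnS is active.
No repressor is bound and ElnS is active, so *nolH* is transcribed.
So NolH is produced and active.
With repressor NolH bound, *irpZ* is not transcribed.
So IrpZ is not produced.
Fe²⁺ is absent, so KepR is inactive.
With no repressor bound, *jalH* is transcribed.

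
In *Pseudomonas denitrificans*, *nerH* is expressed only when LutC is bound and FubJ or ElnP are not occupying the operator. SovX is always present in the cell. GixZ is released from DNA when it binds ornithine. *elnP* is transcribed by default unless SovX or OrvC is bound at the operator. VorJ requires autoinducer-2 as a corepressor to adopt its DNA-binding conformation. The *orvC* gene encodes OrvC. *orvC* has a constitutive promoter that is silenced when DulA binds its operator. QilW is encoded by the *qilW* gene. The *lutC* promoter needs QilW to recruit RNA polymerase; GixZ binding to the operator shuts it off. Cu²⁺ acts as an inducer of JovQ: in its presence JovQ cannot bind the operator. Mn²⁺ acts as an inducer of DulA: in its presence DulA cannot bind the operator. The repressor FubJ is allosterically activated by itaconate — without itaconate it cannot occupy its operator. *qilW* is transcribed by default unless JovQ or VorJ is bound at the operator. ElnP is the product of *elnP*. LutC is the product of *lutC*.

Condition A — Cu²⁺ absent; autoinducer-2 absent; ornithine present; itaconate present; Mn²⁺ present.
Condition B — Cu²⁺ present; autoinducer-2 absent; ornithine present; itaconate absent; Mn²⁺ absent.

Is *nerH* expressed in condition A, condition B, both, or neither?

B only

Condition A:
Cu²⁺ is absent, so JovQ is active.
Autoinducer-2 is absent, so VorJ is inactive.
With repressor JovQ bound, *qilW* is not transcribed.
So QilW is not produced.
Ornithine is present, so GixZ is inactive.
Required activator QilW is absent, so *lutC* is not transcribed.
So LutC is not produced.
Itaconate is present, so FubJ is active.
SovX is produced constitutively and is active.
Mn²⁺ is present, so DulA is inactive.
With no repressor bound, *orvC* is transcribed.
So OrvC is produced and active.
With repressor SovX bound, *elnP* is not transcribed.
So ElnP is not produced.
With repressor FubJ bound, *nerH* is not transcribed.
→ *nerH* is OFF in A.
Condition B:
Cu²⁺ is present, so JovQ is inactive.
Autoinducer-2 is absent, so VorJ is inactive.
With no repressor bound, *qilW* is transcribed.
So QilW is produced and active.
Ornithine is present, so GixZ is inactive.
No repressor is bound and QilW is active, so *lutC* is transcribed.
So LutC is produced and active.
Itaconate is absent, so FubJ is inactive.
SovX is produced constitutively and is active.
Mn²⁺ is absent, so DulA is active.
With repressor DulA bound, *orvC* is not transcribed.
So OrvC is not produced.
With repressor SovX bound, *elnP* is not transcribed.
So ElnP is not produced.
No repressor is bound and LutC is active, so *nerH* is transcribed.
→ *nerH* is ON in B.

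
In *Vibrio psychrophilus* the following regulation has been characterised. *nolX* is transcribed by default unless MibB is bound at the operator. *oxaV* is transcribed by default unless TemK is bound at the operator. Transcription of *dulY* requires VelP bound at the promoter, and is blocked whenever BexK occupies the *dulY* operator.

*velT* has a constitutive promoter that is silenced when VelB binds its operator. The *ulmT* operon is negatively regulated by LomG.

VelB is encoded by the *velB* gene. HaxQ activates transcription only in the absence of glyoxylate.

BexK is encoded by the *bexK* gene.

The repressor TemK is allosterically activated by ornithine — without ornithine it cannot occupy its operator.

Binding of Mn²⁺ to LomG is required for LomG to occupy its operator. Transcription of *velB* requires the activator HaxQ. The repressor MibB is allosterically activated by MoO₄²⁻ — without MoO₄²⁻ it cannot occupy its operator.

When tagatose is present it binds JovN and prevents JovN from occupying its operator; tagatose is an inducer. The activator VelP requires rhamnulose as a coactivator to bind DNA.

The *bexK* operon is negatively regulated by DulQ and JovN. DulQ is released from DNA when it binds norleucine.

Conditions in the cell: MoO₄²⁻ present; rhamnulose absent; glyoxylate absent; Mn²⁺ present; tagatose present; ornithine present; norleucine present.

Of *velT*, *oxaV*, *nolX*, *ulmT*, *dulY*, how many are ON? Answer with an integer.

0

Glyoxylate is absent, so HaxQ is active.
No repressor is bound and HaxQ is active, so *velB* is transcribed.
So VelB is produced and active.
With repressor VelB bound, *velT* is not transcribed.
→ *velT* is OFF.
Ornithine is present, so TemK is active.
With repressor TemK bound, *oxaV* is not transcribed.
→ *oxaV* is OFF.
MoO₄²⁻ is present, so MibB is active.
With repressor MibB bound, *nolX* is not transcribed.
→ *nolX* is OFF.
Mn²⁺ is present, so LomG is active.
With repressor LomG bound, *ulmT* is not transcribed.
→ *ulmT* is OFF.
Norleucine is present, so DulQ is inactive.
Tagatose is present, so JovN is inactive.
With no repressor bound, *bexK* is transcribed.
So BexK is produced and active.
Rhamnulose is absent, so VelP is inactive.
With repressor BexK bound, *dulY* is not transcribed.
→ *dulY* is OFF.
0 of the 5 genes are transcribed.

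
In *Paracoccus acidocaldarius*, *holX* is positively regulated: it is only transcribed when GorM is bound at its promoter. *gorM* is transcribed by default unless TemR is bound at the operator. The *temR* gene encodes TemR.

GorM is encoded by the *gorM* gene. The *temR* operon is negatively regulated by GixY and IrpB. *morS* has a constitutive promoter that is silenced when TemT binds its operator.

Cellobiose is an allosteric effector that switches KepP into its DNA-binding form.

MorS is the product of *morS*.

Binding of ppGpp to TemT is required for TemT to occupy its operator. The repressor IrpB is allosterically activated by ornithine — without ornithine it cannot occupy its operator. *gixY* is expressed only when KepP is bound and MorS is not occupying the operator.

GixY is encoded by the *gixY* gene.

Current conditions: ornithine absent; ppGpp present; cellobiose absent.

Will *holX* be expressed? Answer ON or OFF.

OFF

ppGpp is present, so TemT is active.
With repressor TemT bound, *morS* is not transcribed.
So MorS is not produced.
Cellobiose is absent, so KepP is inactive.
Required activator KepP is absent, so *gixY* is not transcribed.
So GixY is not produced.
Ornithine is absent, so IrpB is inactive.
With no repressor bound, *temR* is transcribed.
So TemR is produced and active.
With repressor TemR bound, *gorM* is not transcribed.
So GorM is not produced.
Required activator GorM is absent, so *holX* is not transcribed.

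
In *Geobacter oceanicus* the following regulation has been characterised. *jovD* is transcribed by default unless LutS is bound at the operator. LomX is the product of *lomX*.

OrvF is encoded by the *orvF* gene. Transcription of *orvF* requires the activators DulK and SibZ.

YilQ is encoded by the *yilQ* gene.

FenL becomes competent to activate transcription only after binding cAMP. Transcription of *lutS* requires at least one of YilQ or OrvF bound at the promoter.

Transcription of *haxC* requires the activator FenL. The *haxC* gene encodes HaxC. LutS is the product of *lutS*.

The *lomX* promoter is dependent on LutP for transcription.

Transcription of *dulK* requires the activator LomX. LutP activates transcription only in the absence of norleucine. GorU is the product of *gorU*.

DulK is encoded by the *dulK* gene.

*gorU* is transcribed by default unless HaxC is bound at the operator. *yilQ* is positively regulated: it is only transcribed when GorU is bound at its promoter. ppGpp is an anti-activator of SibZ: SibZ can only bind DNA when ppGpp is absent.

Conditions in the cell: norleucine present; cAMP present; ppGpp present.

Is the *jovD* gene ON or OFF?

cAMP is present, so FenL is active.
No repressor is bound and FenL is active, so *haxC* is transcribed.
So HaxC is produced and active.
With repressor HaxC bound, *gorU* is not transcribed.
So GorU is not produced.
Required activator GorU is absent, so *yilQ* is not transcribed.
So YilQ is not produced.
Norleucine is present, so LutP is inactive.
Required activator LutP is absent, so *lomX* is not transcribed.
So LomX is not produced.
Required activator LomX is absent, so *dulK* is not transcribed.
So DulK is not produced.
ppGpp is present, so SibZ is inactive.
Required activator DulK is absent, so *orvF* is not transcribed.
So OrvF is not produced.
No activator is available at the *lutS* promoter, so *lutS* is not transcribed.
So LutS is not produced.
With no repressor bound, *jovD* is transcribed.

ON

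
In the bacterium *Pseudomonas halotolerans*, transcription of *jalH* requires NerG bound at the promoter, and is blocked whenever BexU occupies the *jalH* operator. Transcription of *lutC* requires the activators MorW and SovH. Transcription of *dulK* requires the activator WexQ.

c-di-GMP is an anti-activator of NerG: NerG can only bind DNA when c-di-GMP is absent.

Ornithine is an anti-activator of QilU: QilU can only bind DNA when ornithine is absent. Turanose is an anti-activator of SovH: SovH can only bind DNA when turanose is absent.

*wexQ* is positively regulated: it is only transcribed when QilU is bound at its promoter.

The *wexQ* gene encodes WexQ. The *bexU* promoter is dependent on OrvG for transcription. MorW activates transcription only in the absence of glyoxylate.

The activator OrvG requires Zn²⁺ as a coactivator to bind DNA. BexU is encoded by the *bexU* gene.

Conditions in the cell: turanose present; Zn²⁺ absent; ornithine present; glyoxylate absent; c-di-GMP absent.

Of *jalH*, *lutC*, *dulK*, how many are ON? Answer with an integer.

c-di-GMP is absent, so NerG is active.
Zn²⁺ is absent, so OrvG is inactive.
Required activator OrvG is absent, so *bexU* is not transcribed.
So BexU is not produced.
No repressor is bound and NerG is active, so *jalH* is transcribed.
→ *jalH* is ON.
Glyoxylate is absent, so MorW is active.
Turanose is present, so SovH is inactive.
Required activator SovH is absent, so *lutC* is not transcribed.
→ *lutC* is OFF.
Ornithine is present, so QilU is inactive.
Required activator QilU is absent, so *wexQ* is not transcribed.
So WexQ is not produced.
Required activator WexQ is absent, so *dulK* is not transcribed.
→ *dulK* is OFF.
1 of the 3 genes is transcribed.

1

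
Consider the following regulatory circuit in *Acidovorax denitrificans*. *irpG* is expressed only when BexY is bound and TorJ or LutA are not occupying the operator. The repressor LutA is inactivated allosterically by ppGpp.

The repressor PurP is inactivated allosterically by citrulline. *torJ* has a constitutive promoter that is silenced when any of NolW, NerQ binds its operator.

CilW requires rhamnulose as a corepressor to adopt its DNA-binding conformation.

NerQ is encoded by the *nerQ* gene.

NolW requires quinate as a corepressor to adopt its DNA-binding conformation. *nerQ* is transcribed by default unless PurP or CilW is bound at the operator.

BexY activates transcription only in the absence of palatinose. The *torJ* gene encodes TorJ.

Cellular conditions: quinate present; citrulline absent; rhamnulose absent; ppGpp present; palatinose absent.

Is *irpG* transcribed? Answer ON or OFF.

Quinate is present, so NolW is active.
Citrulline is absent, so PurP is active.
Rhamnulose is absent, so CilW is inactive.
With repressor PurP bound, *nerQ* is not transcribed.
So NerQ is not produced.
With repressor NolW bound, *torJ* is not transcribed.
So TorJ is not produced.
Palatinose is absent, so BexY is active.
ppGpp is present, so LutA is inactive.
No repressor is bound and BexY is active, so *irpG* is transcribed.

ON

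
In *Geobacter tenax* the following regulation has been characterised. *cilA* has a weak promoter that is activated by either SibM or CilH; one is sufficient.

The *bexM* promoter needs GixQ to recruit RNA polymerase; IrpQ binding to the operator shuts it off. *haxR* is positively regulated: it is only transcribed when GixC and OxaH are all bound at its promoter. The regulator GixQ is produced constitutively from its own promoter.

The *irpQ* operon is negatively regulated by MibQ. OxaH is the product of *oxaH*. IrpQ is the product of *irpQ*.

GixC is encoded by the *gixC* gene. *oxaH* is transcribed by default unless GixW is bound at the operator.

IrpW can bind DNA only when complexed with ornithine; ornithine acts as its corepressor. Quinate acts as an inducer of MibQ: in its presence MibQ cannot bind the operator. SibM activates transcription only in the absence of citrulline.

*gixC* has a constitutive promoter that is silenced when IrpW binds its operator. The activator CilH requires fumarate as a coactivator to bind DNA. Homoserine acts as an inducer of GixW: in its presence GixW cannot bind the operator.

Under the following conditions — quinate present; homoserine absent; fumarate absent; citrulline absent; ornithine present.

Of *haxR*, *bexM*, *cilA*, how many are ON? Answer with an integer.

Ornithine is present, so IrpW is active.
With repressor IrpW bound, *gixC* is not transcribed.
So GixC is not produced.
Homoserine is absent, so GixW is active.
With repressor GixW bound, *oxaH* is not transcribed.
So OxaH is not produced.
Required activator GixC is absent, so *haxR* is not transcribed.
→ *haxR* is OFF.
GixQ is produced constitutively and is active.
Quinate is present, so MibQ is inactive.
With no repressor bound, *irpQ* is transcribed.
So IrpQ is produced and active.
With repressor IrpQ bound, *bexM* is not transcribed.
→ *bexM* is OFF.
Citrulline is absent, so SibM is active.
Fumarate is absent, so CilH is inactive.
Activator SibM is present, so *cilA* is transcribed.
→ *cilA* is ON.
1 of the 3 genes is transcribed.

1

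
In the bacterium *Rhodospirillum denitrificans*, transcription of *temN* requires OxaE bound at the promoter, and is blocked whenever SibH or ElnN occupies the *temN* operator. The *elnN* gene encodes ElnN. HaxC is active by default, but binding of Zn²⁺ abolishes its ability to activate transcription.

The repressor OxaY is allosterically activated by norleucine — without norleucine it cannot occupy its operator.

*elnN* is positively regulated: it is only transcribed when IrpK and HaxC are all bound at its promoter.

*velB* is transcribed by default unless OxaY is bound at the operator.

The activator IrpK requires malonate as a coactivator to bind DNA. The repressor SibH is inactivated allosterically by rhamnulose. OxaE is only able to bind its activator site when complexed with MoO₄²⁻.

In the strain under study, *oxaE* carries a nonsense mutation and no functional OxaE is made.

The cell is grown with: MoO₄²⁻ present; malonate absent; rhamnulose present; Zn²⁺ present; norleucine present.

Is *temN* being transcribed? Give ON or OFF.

OxaE is non-functional in this strain, so it has no effect.
Rhamnulose is present, so SibH is inactive.
Malonate is absent, so IrpK is inactive.
Zn²⁺ is present, so HaxC is inactive.
Required activator IrpK is absent, so *elnN* is not transcribed.
So ElnN is not produced.
Required activator OxaE is absent, so *temN* is not transcribed.

OFF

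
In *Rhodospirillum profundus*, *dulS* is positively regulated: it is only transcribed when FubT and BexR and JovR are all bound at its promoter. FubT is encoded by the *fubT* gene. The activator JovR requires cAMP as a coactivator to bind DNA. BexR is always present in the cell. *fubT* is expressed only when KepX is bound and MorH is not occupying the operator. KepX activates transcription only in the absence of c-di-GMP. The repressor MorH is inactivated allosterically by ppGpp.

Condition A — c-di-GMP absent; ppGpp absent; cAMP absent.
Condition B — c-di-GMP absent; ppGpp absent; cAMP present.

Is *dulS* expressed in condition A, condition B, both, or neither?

neither

Condition A:
c-di-GMP is absent, so KepX is active.
ppGpp is absent, so MorH is active.
With repressor MorH bound, *fubT* is not transcribed.
So FubT is not produced.
BexR is produced constitutively and is active.
cAMP is absent, so JovR is inactive.
Required activator FubT is absent, so *dulS* is not transcribed.
→ *dulS* is OFF in A.
Condition B:
c-di-GMP is absent, so KepX is active.
ppGpp is absent, so MorH is active.
With repressor MorH bound, *fubT* is not transcribed.
So FubT is not produced.
BexR is produced constitutively and is active.
cAMP is present, so JovR is active.
Required activator FubT is absent, so *dulS* is not transcribed.
→ *dulS* is OFF in B.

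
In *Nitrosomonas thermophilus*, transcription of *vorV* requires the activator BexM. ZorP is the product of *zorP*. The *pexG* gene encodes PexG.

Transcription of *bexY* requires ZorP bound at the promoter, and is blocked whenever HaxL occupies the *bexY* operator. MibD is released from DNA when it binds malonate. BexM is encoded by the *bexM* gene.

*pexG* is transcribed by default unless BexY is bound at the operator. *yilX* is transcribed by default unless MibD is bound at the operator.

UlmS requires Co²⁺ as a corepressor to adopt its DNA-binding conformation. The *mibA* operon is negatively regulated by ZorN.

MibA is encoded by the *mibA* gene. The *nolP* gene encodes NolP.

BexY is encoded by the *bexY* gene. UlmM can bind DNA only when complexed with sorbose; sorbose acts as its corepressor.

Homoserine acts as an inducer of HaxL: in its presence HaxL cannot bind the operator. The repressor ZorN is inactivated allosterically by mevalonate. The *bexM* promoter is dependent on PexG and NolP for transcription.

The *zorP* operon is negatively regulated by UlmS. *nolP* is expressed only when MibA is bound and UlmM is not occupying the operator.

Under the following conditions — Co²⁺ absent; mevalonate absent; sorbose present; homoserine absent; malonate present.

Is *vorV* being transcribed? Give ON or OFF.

OFF

Co²⁺ is absent, so UlmS is inactive.
With no repressor bound, *zorP* is transcribed.
So ZorP is produced and active.
Homoserine is absent, so HaxL is active.
With repressor HaxL bound, *bexY* is not transcribed.
So BexY is not produced.
With no repressor bound, *pexG* is transcribed.
So PexG is produced and active.
Sorbose is present, so UlmM is active.
Mevalonate is absent, so ZorN is active.
With repressor ZorN bound, *mibA* is not transcribed.
So MibA is not produced.
With repressor UlmM bound, *nolP* is not transcribed.
So NolP is not produced.
Required activator NolP is absent, so *bexM* is not transcribed.
So BexM is not produced.
Required activator BexM is absent, so *vorV* is not transcribed.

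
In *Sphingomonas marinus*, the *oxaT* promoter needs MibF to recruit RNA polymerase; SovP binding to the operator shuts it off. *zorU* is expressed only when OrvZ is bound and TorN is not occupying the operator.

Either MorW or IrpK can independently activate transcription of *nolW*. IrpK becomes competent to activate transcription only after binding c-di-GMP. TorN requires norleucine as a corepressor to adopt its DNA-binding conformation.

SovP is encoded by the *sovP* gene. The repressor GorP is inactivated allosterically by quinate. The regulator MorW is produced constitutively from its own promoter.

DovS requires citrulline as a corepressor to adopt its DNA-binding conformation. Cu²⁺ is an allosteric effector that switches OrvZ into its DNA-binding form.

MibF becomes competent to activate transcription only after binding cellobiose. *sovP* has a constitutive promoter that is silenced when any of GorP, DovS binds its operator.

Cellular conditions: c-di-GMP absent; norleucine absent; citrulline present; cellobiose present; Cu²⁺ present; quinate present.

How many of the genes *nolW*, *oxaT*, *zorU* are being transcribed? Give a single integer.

MorW is produced constitutively and is active.
c-di-GMP is absent, so IrpK is inactive.
Activator MorW is present, so *nolW* is transcribed.
→ *nolW* is ON.
Quinate is present, so GorP is inactive.
Citrulline is present, so DovS is active.
With repressor DovS bound, *sovP* is not transcribed.
So SovP is not produced.
Cellobiose is present, so MibF is active.
No repressor is bound and MibF is active, so *oxaT* is transcribed.
→ *oxaT* is ON.
Norleucine is absent, so TorN is inactive.
Cu²⁺ is present, so OrvZ is active.
No repressor is bound and OrvZ is active, so *zorU* is transcribed.
→ *zorU* is ON.
3 of the 3 genes are transcribed.

3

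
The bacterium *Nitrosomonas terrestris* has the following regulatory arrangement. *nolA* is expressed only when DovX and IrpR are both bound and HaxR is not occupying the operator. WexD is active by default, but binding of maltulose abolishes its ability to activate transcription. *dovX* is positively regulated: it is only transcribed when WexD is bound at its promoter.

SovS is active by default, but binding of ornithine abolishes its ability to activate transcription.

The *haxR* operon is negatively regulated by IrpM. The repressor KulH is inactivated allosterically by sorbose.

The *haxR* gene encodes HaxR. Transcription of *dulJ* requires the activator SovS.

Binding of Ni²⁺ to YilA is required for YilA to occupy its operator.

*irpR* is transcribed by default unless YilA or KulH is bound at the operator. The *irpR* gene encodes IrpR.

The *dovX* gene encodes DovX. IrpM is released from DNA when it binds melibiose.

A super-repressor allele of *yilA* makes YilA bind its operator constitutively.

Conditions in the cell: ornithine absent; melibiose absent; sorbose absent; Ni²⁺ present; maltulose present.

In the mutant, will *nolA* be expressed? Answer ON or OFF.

OFF

Melibiose is absent, so IrpM is active.
With repressor IrpM bound, *haxR* is not transcribed.
So HaxR is not produced.
Maltulose is present, so WexD is inactive.
Required activator WexD is absent, so *dovX* is not transcribed.
So DovX is not produced.
YilA is constitutively active in this strain.
Sorbose is absent, so KulH is active.
With repressor YilA bound, *irpR* is not transcribed.
So IrpR is not produced.
Required activator DovX is absent, so *nolA* is not transcribed.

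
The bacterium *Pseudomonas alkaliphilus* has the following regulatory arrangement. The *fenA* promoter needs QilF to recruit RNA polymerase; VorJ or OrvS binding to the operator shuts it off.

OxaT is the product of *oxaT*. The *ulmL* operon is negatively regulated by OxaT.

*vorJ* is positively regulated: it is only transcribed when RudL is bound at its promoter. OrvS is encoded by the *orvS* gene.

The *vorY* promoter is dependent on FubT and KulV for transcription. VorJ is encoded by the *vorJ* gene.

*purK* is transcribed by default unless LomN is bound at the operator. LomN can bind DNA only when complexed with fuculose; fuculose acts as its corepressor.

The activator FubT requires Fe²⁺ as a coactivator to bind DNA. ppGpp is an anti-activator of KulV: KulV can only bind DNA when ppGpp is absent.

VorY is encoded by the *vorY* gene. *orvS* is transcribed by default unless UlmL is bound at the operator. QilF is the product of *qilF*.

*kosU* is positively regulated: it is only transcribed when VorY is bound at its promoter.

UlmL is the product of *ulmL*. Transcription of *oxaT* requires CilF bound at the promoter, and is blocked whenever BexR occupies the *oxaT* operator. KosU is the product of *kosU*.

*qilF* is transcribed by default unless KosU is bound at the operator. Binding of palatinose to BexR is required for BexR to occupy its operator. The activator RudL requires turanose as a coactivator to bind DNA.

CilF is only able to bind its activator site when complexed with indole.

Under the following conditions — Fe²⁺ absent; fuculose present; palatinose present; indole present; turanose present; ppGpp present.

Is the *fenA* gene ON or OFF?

Fe²⁺ is absent, so FubT is inactive.
ppGpp is present, so KulV is inactive.
Required activator FubT is absent, so *vorY* is not transcribed.
So VorY is not produced.
Required activator VorY is absent, so *kosU* is not transcribed.
So KosU is not produced.
With no repressor bound, *qilF* is transcribed.
So QilF is produced and active.
Turanose is present, so RudL is active.
No repressor is bound and RudL is active, so *vorJ* is transcribed.
So VorJ is produced and active.
Indole is present, so CilF is active.
Palatinose is present, so BexR is active.
With repressor BexR bound, *oxaT* is not transcribed.
So OxaT is not produced.
With no repressor bound, *ulmL* is transcribed.
So UlmL is produced and active.
With repressor UlmL bound, *orvS* is not transcribed.
So OrvS is not produced.
With repressor VorJ bound, *fenA* is not transcribed.

OFF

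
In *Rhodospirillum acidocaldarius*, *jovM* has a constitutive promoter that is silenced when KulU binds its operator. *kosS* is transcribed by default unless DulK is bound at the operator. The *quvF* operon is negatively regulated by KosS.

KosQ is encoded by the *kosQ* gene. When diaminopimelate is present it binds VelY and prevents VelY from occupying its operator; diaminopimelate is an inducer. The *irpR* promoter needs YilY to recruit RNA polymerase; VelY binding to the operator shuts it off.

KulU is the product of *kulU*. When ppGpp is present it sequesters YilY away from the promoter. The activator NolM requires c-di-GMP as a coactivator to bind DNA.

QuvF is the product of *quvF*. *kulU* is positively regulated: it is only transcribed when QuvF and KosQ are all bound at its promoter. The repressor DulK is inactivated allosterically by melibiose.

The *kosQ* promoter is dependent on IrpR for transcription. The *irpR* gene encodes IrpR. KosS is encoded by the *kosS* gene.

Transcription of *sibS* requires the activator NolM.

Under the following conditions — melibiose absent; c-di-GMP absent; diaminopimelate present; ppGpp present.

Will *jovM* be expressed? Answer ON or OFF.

Melibiose is absent, so DulK is active.
With repressor DulK bound, *kosS* is not transcribed.
So KosS is not produced.
With no repressor bound, *quvF* is transcribed.
So QuvF is produced and active.
Diaminopimelate is present, so VelY is inactive.
ppGpp is present, so YilY is inactive.
Required activator YilY is absent, so *irpR* is not transcribed.
So IrpR is not produced.
Required activator IrpR is absent, so *kosQ* is not transcribed.
So KosQ is not produced.
Required activator KosQ is absent, so *kulU* is not transcribed.
So KulU is not produced.
With no repressor bound, *jovM* is transcribed.

ON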